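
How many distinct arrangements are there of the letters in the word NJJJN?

NJJJN has 5 letters with J appearing 3 times and N appearing twice.
Dividing 5! = 120 by 3!·2! = 12 for the repeated letters gives 10.

10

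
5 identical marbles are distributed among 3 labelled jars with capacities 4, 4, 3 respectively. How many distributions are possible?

16

Without the upper bounds there are C(7,2) = 21 ways to split 5 among 3 jars.
Subtract solutions that violate a single cap (substitute x_i' = x_i − (cap_i+1)): x_1 ≥ 5 gives C(2,2) = 1; x_2 ≥ 5 gives C(2,2) = 1; x_3 ≥ 4 gives C(3,2) = 3. Together 5.
No two caps can be exceeded simultaneously, so the pair terms are all 0.
By inclusion–exclusion the count is 21 − 5 + 0 = 16.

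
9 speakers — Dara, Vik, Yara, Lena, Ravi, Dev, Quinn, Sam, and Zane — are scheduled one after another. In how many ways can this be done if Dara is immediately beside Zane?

Place the 7 others and the Dara-Zane pair as 8 objects in a line; the pair has 2 internal arrangements.
That gives 2 × 8! = 2 × 40320 = 80640.

80640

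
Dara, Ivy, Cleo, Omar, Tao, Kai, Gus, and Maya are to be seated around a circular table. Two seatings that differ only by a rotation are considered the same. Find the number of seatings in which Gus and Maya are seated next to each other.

Treat {Gus, Maya} as one unit (2 internal orders) and seat the resulting 7 units around the table: (6)! circular arrangements.
So 2 × (6)! = 2 × 720 = 1440.

1440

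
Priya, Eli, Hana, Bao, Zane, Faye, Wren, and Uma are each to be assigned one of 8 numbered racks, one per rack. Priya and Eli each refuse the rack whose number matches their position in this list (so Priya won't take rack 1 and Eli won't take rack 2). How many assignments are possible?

30960

Let Aᵢ (for i ∈ {1, 2}) be the placements that put person i in their forbidden rack. Any j of these fix j positions, leaving (8−j)! ways to fill the rest, and there are C(2,j) ways to pick which j.
By inclusion–exclusion, the number of valid placements is Σ_{j=0}^{2} (−1)^j C(2,j)·(8−j)!.
Computing: 40320 − 10080 + 720 = 30960.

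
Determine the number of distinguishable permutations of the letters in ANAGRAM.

840

ANAGRAM has 7 letters with A appearing 3 times.
The number of distinct arrangements is 7!/(3!) = 5040/6 = 840.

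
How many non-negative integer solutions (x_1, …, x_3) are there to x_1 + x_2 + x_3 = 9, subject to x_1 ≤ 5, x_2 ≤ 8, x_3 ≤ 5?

34

By stars and bars, unrestricted non-negative solutions to x_1+…+x_3 = 9 number C(9+2,2) = 55.
Subtract solutions that violate a single cap (substitute x_i' = x_i − (cap_i+1)): x_1 ≥ 6 gives C(5,2) = 10; x_2 ≥ 9 gives C(2,2) = 1; x_3 ≥ 6 gives C(5,2) = 10. Together 21.
No two caps can be exceeded simultaneously, so the pair terms are all 0.
By inclusion–exclusion the count is 55 − 21 + 0 = 34.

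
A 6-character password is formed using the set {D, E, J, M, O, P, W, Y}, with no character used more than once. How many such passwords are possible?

20160

With no repetition, fill the 6 characters in order: 8 choices, then 7, down to 3.
8 × 7 × 6 × 5 × 4 × 3 = 20160.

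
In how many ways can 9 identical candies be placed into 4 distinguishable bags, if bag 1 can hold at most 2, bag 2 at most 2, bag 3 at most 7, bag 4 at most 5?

50

Ignoring the caps, the number of non-negative solutions to x_1+…+x_4 = 9 is C(12,3) = 220.
Subtract solutions that violate a single cap (substitute x_i' = x_i − (cap_i+1)): x_1 ≥ 3 gives C(9,3) = 84; x_2 ≥ 3 gives C(9,3) = 84; x_3 ≥ 8 gives C(4,3) = 4; x_4 ≥ 6 gives C(6,3) = 20. Together 192.
Add back pairs where two caps are both exceeded: 20 + 0 + 1 + 0 + 1 + 0 = 22.
By inclusion–exclusion the count is 220 − 192 + 22 = 50.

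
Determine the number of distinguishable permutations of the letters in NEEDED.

The 6 letters of NEEDED have repeats: D appearing twice and E appearing 3 times.
The number of distinct arrangements is 6!/(3!·2!) = 720/12 = 60.

60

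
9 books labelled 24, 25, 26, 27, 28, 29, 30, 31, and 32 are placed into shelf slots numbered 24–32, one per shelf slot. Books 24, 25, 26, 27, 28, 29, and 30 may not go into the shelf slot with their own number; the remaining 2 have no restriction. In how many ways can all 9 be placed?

Let Aᵢ (for 24 ≤ i ≤ 30) be the placements that put book i in its forbidden shelf slot. Any j of these fix j positions, leaving (9−j)! ways to fill the rest, and there are C(7,j) ways to pick which j.
By inclusion–exclusion, the number of valid placements is Σ_{j=0}^{7} (−1)^j C(7,j)·(9−j)!.
Computing: 362880 − 282240 + 105840 − 25200 + 4200 − 504 + 42 − 2 = 165016.

165016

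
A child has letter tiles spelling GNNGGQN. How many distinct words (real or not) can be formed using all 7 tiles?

GNNGGQN has 7 letters with G appearing 3 times and N appearing 3 times.
The number of distinct arrangements is 7!/(3!·3!) = 5040/36 = 140.

140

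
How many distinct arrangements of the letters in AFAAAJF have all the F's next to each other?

30

Treat the 2 copies of F as a single block. The multiset to arrange is then {FF, A, A, A, A, J}, 6 items in all.
That gives (6)!/(4!) = 30 arrangements.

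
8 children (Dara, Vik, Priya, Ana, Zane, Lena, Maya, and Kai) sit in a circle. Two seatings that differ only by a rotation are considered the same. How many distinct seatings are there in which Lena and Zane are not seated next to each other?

All circular seatings of 8 people number (7)! = 5040.
Seatings with Lena beside Zane: treat them as a block with 2 internal orders, giving 2 × (6)! = 1440.
Subtracting, 5040 − 1440 = 3600.

3600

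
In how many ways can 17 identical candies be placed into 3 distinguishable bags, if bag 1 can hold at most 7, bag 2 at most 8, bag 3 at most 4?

6

Ignoring the caps, the number of non-negative solutions to x_1+…+x_3 = 17 is C(19,2) = 171.
Subtract solutions that violate a single cap (substitute x_i' = x_i − (cap_i+1)): x_1 ≥ 8 gives C(11,2) = 55; x_2 ≥ 9 gives C(10,2) = 45; x_3 ≥ 5 gives C(14,2) = 91. Together 191.
Add back pairs where two caps are both exceeded: 1 + 15 + 10 = 26.
By inclusion–exclusion the count is 171 − 191 + 26 = 6.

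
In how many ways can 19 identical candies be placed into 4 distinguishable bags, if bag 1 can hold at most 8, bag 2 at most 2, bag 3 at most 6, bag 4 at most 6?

19

By stars and bars, unrestricted non-negative solutions to x_1+…+x_4 = 19 number C(19+3,3) = 1540.
Subtract solutions that violate a single cap (substitute x_i' = x_i − (cap_i+1)): x_1 ≥ 9 gives C(13,3) = 286; x_2 ≥ 3 gives C(19,3) = 969; x_3 ≥ 7 gives C(15,3) = 455; x_4 ≥ 7 gives C(15,3) = 455. Together 2165.
Add back pairs where two caps are both exceeded: 120 + 20 + 20 + 220 + 220 + 56 = 656.
Subtract triples: 1 + 1 + 0 + 10 = 12.
By inclusion–exclusion the count is 1540 − 2165 + 656 − 12 = 19.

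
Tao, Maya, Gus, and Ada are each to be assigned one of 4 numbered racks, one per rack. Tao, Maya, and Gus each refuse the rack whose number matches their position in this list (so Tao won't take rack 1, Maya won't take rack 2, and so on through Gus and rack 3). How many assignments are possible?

11

Let Aᵢ (for i ∈ {1, 2, 3}) be the placements that put person i in their forbidden rack. Any j of these fix j positions, leaving (4−j)! ways to fill the rest, and there are C(3,j) ways to pick which j.
By inclusion–exclusion, the number of valid placements is Σ_{j=0}^{3} (−1)^j C(3,j)·(4−j)!.
Computing: 24 − 18 + 6 − 1 = 11.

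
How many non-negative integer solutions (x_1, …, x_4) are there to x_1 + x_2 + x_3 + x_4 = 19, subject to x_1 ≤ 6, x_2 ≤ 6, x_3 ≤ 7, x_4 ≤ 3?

Ignoring the caps, the number of non-negative solutions to x_1+…+x_4 = 19 is C(22,3) = 1540.
Subtract solutions that violate a single cap (substitute x_i' = x_i − (cap_i+1)): x_1 ≥ 7 gives C(15,3) = 455; x_2 ≥ 7 gives C(15,3) = 455; x_3 ≥ 8 gives C(14,3) = 364; x_4 ≥ 4 gives C(18,3) = 816. Together 2090.
Add back pairs where two caps are both exceeded: 56 + 35 + 165 + 35 + 165 + 120 = 576.
Subtract triples: 0 + 4 + 1 + 1 = 6.
By inclusion–exclusion the count is 1540 − 2090 + 576 − 6 = 20.

20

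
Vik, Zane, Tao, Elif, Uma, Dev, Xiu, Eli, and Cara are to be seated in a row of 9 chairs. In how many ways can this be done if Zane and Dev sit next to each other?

Glue Zane and Dev into one block (2 internal orders), leaving 8 units to arrange in a row.
So the count is 2·(8)! = 80640.

80640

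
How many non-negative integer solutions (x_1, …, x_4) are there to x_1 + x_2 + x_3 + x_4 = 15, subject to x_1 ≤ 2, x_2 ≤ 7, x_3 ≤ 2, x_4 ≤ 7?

Without the upper bounds there are C(18,3) = 816 ways to split 15 among 4 variables.
Subtract solutions that violate a single cap (substitute x_i' = x_i − (cap_i+1)): x_1 ≥ 3 gives C(15,3) = 455; x_2 ≥ 8 gives C(10,3) = 120; x_3 ≥ 3 gives C(15,3) = 455; x_4 ≥ 8 gives C(10,3) = 120. Together 1150.
Add back pairs where two caps are both exceeded: 35 + 220 + 35 + 35 + 0 + 35 = 360.
Subtract triples: 4 + 0 + 4 + 0 = 8.
By inclusion–exclusion the count is 816 − 1150 + 360 − 8 = 18.

18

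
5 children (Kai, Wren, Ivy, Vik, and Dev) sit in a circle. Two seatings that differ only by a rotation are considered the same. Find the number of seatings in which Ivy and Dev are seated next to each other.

12

Glue Ivy and Dev into a block (2 internal orders). Seating 4 units around a circle gives (3)! arrangements.
So 2 × (3)! = 2 × 6 = 12.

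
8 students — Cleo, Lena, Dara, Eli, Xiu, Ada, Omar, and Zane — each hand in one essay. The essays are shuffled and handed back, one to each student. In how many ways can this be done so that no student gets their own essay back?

Count assignments avoiding every fixed point. For any j of the 8 students fixed to their own essay, the other 8−j can be arranged in (8−j)! ways.
By inclusion–exclusion this is Σ_{j=0}^{8} (−1)^j C(8,j)·(8−j)!.
Computing: 40320 − 40320 + 20160 − 6720 + 1680 − 336 + 56 − 8 + 1 = 14833.

14833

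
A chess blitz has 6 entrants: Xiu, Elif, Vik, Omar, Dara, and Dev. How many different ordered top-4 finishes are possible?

360

There are 6 choices for 1st place, 5 for 2nd, and so on down to 3 for position 4.
That gives 6 × 5 × 4 × 3 = 360.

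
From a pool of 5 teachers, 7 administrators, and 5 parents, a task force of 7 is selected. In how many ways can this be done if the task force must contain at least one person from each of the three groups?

With no constraint there are C(17,7) = 19448 possible selections.
Selections missing a whole group: no teachers → C(12,7) = 792; no administrators → C(10,7) = 120; no parents → C(12,7) = 792.
Add back selections omitting two groups (i.e. drawn from a single group): C(5,7) + C(7,7) + C(5,7) = 1.
By inclusion–exclusion: 19448 − 1704 + 1 = 17745.

17745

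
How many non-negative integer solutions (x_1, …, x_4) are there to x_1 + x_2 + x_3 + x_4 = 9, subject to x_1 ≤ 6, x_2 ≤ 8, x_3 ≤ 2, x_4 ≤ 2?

61

Ignoring the caps, the number of non-negative solutions to x_1+…+x_4 = 9 is C(12,3) = 220.
Subtract solutions that violate a single cap (substitute x_i' = x_i − (cap_i+1)): x_1 ≥ 7 gives C(5,3) = 10; x_2 ≥ 9 gives C(3,3) = 1; x_3 ≥ 3 gives C(9,3) = 84; x_4 ≥ 3 gives C(9,3) = 84. Together 179.
Add back pairs where two caps are both exceeded: 0 + 0 + 0 + 0 + 0 + 20 = 20.
By inclusion–exclusion the count is 220 − 179 + 20 = 61.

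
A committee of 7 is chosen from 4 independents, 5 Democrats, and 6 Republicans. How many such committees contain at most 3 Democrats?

Split by how many Democrats are chosen (0 through 3).
Sum: C(5,0)·C(10,7) + C(5,1)·C(10,6) + C(5,2)·C(10,5) + C(5,3)·C(10,4) = 120 + 1050 + 2520 + 2100 = 5790.

5790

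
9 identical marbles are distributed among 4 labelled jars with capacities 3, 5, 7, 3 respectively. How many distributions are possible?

88

By stars and bars, unrestricted non-negative solutions to x_1+…+x_4 = 9 number C(9+3,3) = 220.
Subtract solutions that violate a single cap (substitute x_i' = x_i − (cap_i+1)): x_1 ≥ 4 gives C(8,3) = 56; x_2 ≥ 6 gives C(6,3) = 20; x_3 ≥ 8 gives C(4,3) = 4; x_4 ≥ 4 gives C(8,3) = 56. Together 136.
Add back pairs where two caps are both exceeded: 0 + 0 + 4 + 0 + 0 + 0 = 4.
By inclusion–exclusion the count is 220 − 136 + 4 = 88.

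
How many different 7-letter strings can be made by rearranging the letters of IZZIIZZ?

Letter multiplicities in IZZIIZZ: I×3, Z×4.
So there are 7! / (4!·3!) = 35 distinguishable arrangements.

35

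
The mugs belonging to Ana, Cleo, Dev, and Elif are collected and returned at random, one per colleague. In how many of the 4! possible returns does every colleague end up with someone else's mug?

9

Count assignments avoiding every fixed point. For any j of the 4 colleagues fixed to their own mug, the other 4−j can be arranged in (4−j)! ways.
By inclusion–exclusion this is Σ_{j=0}^{4} (−1)^j C(4,j)·(4−j)!.
Computing: 24 − 24 + 12 − 4 + 1 = 9.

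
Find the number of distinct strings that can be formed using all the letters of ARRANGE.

1260

The 7 letters of ARRANGE have repeats: A appearing twice and R appearing twice.
The number of distinct arrangements is 7!/(2!·2!) = 5040/4 = 1260.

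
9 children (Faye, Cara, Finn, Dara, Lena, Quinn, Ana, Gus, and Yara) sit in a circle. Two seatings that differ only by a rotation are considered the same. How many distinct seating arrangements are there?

Around a circle, 9 distinct people have 9!/9 = (8)! = 40320 rotationally distinct seatings.

40320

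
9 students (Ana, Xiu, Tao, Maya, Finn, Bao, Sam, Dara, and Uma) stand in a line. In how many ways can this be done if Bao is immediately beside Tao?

Place the 7 others and the Bao-Tao pair as 8 objects in a line; the pair has 2 internal arrangements.
That gives 2 × 8! = 2 × 40320 = 80640.

80640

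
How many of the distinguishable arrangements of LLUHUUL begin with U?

Fix U in the first position and arrange the remaining 6 letters.
Those 6 letters have L appearing 3 times and U appearing twice, giving (6)!/(3!·2!) = 60.

60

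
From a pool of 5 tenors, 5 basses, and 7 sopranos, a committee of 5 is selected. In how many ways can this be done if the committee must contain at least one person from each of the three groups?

Unrestricted: C(17,5) = 6188 ways to pick any 5 of the 17.
Subtract selections that omit an entire group: no tenors → C(12,5) = 792; no basses → C(12,5) = 792; no sopranos → C(10,5) = 252.
Add back selections omitting two groups (i.e. drawn from a single group): C(5,5) + C(5,5) + C(7,5) = 23.
By inclusion–exclusion: 6188 − 1836 + 23 = 4375.

4375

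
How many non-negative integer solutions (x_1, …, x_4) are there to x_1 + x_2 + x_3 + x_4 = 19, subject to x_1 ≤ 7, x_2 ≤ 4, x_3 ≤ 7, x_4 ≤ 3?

10

By stars and bars, unrestricted non-negative solutions to x_1+…+x_4 = 19 number C(19+3,3) = 1540.
Subtract solutions that violate a single cap (substitute x_i' = x_i − (cap_i+1)): x_1 ≥ 8 gives C(14,3) = 364; x_2 ≥ 5 gives C(17,3) = 680; x_3 ≥ 8 gives C(14,3) = 364; x_4 ≥ 4 gives C(18,3) = 816. Together 2224.
Add back pairs where two caps are both exceeded: 84 + 20 + 120 + 84 + 286 + 120 = 714.
Subtract triples: 0 + 10 + 0 + 10 = 20.
By inclusion–exclusion the count is 1540 − 2224 + 714 − 20 = 10.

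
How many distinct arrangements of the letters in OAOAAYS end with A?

180

Fix A in the last position and arrange the remaining 6 letters.
Those 6 letters have A appearing twice and O appearing twice, giving (6)!/(2!·2!) = 180.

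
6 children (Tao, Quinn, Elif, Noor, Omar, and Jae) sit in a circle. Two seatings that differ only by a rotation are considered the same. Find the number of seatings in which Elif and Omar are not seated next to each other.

Without the restriction there are (5)! = 120 seatings.
Seatings with Elif beside Omar: treat them as a block with 2 internal orders, giving 2 × (4)! = 48.
Subtracting, 120 − 48 = 72.

72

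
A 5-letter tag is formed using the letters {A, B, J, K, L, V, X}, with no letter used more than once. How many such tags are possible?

With no repetition, fill the 5 letters in order: 7 choices, then 6, down to 3.
That product is 7 × 6 × 5 × 4 × 3 = 2520.

2520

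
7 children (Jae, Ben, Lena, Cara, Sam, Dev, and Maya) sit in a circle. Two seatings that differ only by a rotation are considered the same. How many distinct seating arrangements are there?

Around a circle, 7 distinct people have 7!/7 = (6)! = 720 rotationally distinct seatings.

720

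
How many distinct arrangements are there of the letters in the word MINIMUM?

420

MINIMUM has 7 letters with I appearing twice and M appearing 3 times.
So there are 7! / (3!·2!) = 420 distinguishable arrangements.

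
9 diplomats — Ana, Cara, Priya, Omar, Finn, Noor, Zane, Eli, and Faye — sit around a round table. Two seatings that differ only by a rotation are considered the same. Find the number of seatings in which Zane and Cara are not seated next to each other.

30240

All circular seatings of 9 people number (8)! = 40320.
Those with Zane next to Cara: fuse the pair into one unit and seat 8 units around a circle — 2·(7)! = 10080.
Subtracting, 40320 − 10080 = 30240.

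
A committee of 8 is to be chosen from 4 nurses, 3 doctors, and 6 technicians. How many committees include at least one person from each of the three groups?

1233

Unrestricted: C(13,8) = 1287 ways to pick any 8 of the 13.
Subtract selections that omit an entire group: no nurses → C(9,8) = 9; no doctors → C(10,8) = 45; no technicians → C(7,8) = 0.
Add back selections omitting two groups (i.e. drawn from a single group): C(4,8) + C(3,8) + C(6,8) = 0.
By inclusion–exclusion: 1287 − 54 + 0 = 1233.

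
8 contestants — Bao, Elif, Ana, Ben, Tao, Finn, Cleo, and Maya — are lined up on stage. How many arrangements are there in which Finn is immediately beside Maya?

10080

Place the 6 others and the Finn-Maya pair as 7 objects in a line; the pair has 2 internal arrangements.
That gives 2 × 7! = 2 × 5040 = 10080.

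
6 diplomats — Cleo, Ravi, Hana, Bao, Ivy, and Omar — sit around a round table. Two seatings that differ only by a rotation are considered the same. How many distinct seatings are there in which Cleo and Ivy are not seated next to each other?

72

All circular seatings of 6 people number (5)! = 120.
Seatings with Cleo beside Ivy: treat them as a block with 2 internal orders, giving 2 × (4)! = 48.
Subtracting, 120 − 48 = 72.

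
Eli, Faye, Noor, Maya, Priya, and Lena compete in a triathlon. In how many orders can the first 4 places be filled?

360

This is an ordered selection of 4 from 6: P(6,4).
That gives 6 × 5 × 4 × 3 = 360.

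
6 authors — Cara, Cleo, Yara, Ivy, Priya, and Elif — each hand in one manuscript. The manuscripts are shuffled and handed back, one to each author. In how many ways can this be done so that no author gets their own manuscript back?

265

This is the derangement count D_6: permutations of 6 items with no fixed point.
By inclusion–exclusion this is Σ_{j=0}^{6} (−1)^j C(6,j)·(6−j)!.
Computing: 720 − 720 + 360 − 120 + 30 − 6 + 1 = 265.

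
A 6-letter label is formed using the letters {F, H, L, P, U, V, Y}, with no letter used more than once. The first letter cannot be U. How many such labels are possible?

4320

The first letter has 7−1 = 6 choices (anything except U).
The remaining 5 letters are filled from the other 6 symbols without repetition: 6 × 5 × 4 × 3 × 2 = 720.
Total: 6 × 720 = 4320.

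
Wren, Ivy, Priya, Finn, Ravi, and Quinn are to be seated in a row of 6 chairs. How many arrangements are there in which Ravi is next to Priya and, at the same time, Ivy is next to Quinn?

Treat {Ravi,Priya} as one block (2 orders) and {Ivy,Quinn} as another (2 orders).
That leaves 4 units to arrange: 2 × 2 × 4! = 4 × 24 = 96.

96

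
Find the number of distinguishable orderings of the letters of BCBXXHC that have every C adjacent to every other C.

180

Treat the 2 copies of C as a single block. The multiset to arrange is then {CC, B, B, H, X, X}, 6 items in all.
That gives (6)!/(2!·2!) = 180 arrangements.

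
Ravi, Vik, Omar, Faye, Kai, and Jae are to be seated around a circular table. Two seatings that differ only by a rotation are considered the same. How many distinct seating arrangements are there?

Seat Ravi anywhere (absorbing the rotational symmetry), then permute the other 5: (5)! = 120.

120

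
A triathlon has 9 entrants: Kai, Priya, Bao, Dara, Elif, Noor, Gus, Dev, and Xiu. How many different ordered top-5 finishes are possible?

This is an ordered selection of 5 from 9: P(9,5).
That gives 9 × 8 × 7 × 6 × 5 = 15120.

15120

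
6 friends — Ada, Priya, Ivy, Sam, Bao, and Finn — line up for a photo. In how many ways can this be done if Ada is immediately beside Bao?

Place the 4 others and the Ada-Bao pair as 5 objects in a line; the pair has 2 internal arrangements.
So the count is 2·(5)! = 240.

240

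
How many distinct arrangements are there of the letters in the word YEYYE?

The 5 letters of YEYYE have repeats: E appearing twice and Y appearing 3 times.
The number of distinct arrangements is 5!/(3!·2!) = 120/12 = 10.

10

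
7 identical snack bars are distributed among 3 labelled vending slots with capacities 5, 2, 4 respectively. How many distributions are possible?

12

By stars and bars, unrestricted non-negative solutions to x_1+…+x_3 = 7 number C(7+2,2) = 36.
Subtract solutions that violate a single cap (substitute x_i' = x_i − (cap_i+1)): x_1 ≥ 6 gives C(3,2) = 3; x_2 ≥ 3 gives C(6,2) = 15; x_3 ≥ 5 gives C(4,2) = 6. Together 24.
No two caps can be exceeded simultaneously, so the pair terms are all 0.
By inclusion–exclusion the count is 36 − 24 + 0 = 12.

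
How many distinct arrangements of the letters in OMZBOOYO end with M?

210

Fix M in the last position and arrange the remaining 7 letters.
Those 7 letters have O appearing 4 times, giving (7)!/(4!) = 210.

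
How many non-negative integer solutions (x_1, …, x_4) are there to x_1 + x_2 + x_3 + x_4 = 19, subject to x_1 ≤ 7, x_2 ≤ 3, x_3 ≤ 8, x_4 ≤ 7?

74

Ignoring the caps, the number of non-negative solutions to x_1+…+x_4 = 19 is C(22,3) = 1540.
Subtract solutions that violate a single cap (substitute x_i' = x_i − (cap_i+1)): x_1 ≥ 8 gives C(14,3) = 364; x_2 ≥ 4 gives C(18,3) = 816; x_3 ≥ 9 gives C(13,3) = 286; x_4 ≥ 8 gives C(14,3) = 364. Together 1830.
Add back pairs where two caps are both exceeded: 120 + 10 + 20 + 84 + 120 + 10 = 364.
By inclusion–exclusion the count is 1540 − 1830 + 364 = 74.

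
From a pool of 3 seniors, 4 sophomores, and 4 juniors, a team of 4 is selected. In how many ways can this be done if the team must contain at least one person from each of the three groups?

Total 4-person selections from all 11: C(11,4) = 330.
Subtract selections that omit an entire group: no seniors → C(8,4) = 70; no sophomores → C(7,4) = 35; no juniors → C(7,4) = 35.
Add back selections omitting two groups (i.e. drawn from a single group): C(3,4) + C(4,4) + C(4,4) = 2.
By inclusion–exclusion: 330 − 140 + 2 = 192.

192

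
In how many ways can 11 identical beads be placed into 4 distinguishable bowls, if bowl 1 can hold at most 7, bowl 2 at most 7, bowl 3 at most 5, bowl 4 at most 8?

258

By stars and bars, unrestricted non-negative solutions to x_1+…+x_4 = 11 number C(11+3,3) = 364.
Subtract solutions that violate a single cap (substitute x_i' = x_i − (cap_i+1)): x_1 ≥ 8 gives C(6,3) = 20; x_2 ≥ 8 gives C(6,3) = 20; x_3 ≥ 6 gives C(8,3) = 56; x_4 ≥ 9 gives C(5,3) = 10. Together 106.
No two caps can be exceeded simultaneously, so the pair terms are all 0.
By inclusion–exclusion the count is 364 − 106 + 0 = 258.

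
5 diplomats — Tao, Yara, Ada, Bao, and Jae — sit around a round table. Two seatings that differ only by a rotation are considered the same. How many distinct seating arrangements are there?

24

Fix one person's seat to break rotational symmetry; the remaining 4 people can be arranged in (4)! = 24 ways.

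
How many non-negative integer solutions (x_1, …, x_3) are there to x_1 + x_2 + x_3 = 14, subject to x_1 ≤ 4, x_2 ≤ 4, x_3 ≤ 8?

6

By stars and bars, unrestricted non-negative solutions to x_1+…+x_3 = 14 number C(14+2,2) = 120.
Subtract solutions that violate a single cap (substitute x_i' = x_i − (cap_i+1)): x_1 ≥ 5 gives C(11,2) = 55; x_2 ≥ 5 gives C(11,2) = 55; x_3 ≥ 9 gives C(7,2) = 21. Together 131.
Add back pairs where two caps are both exceeded: 15 + 1 + 1 = 17.
By inclusion–exclusion the count is 120 − 131 + 17 = 6.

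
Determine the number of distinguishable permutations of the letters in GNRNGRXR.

Letter multiplicities in GNRNGRXR: G×2, N×2, R×3, X×1.
So there are 8! / (3!·2!·2!) = 1680 distinguishable arrangements.

1680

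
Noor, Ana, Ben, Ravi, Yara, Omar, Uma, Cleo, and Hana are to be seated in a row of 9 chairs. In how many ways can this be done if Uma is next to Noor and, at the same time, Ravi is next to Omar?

20160

Treat {Uma,Noor} as one block (2 orders) and {Ravi,Omar} as another (2 orders).
That leaves 7 units to arrange: 2 × 2 × 7! = 4 × 5040 = 20160.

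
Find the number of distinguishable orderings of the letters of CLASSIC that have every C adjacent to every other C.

360

Treat the 2 copies of C as a single block. The multiset to arrange is then {CC, A, I, L, S, S}, 6 items in all.
That gives (6)!/(2!) = 360 arrangements.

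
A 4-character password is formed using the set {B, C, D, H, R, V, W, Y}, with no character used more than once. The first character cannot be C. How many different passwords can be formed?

The first character has 8−1 = 7 choices (anything except C).
The remaining 3 characters are filled from the other 7 symbols without repetition: 7 × 6 × 5 = 210.
Total: 7 × 210 = 1470.

1470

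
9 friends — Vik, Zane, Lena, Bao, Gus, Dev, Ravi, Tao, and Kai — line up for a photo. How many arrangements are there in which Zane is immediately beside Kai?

Place the 7 others and the Zane-Kai pair as 8 objects in a line; the pair has 2 internal arrangements.
So the count is 2·(8)! = 80640.

80640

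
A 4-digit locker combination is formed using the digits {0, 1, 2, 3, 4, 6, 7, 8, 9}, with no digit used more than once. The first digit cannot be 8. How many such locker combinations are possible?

2688

The first digit has 9−1 = 8 choices (anything except 8).
The remaining 3 digits are filled from the other 8 symbols without repetition: 8 × 7 × 6 = 336.
Total: 8 × 336 = 2688.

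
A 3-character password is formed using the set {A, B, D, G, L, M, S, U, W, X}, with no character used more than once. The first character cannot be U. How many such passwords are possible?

648

The first character has 10−1 = 9 choices (anything except U).
The remaining 2 characters are filled from the other 9 symbols without repetition: 9 × 8 = 72.
Total: 9 × 72 = 648.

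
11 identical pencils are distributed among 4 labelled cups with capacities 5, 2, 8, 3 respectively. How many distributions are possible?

62

By stars and bars, unrestricted non-negative solutions to x_1+…+x_4 = 11 number C(11+3,3) = 364.
Subtract solutions that violate a single cap (substitute x_i' = x_i − (cap_i+1)): x_1 ≥ 6 gives C(8,3) = 56; x_2 ≥ 3 gives C(11,3) = 165; x_3 ≥ 9 gives C(5,3) = 10; x_4 ≥ 4 gives C(10,3) = 120. Together 351.
Add back pairs where two caps are both exceeded: 10 + 0 + 4 + 0 + 35 + 0 = 49.
By inclusion–exclusion the count is 364 − 351 + 49 = 62.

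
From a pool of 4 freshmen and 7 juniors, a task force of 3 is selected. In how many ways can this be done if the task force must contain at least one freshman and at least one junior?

With no constraint there are C(11,3) = 165 possible selections.
Subtract selections that omit an entire group: no freshmen → C(7,3) = 35; no juniors → C(4,3) = 4.
Both groups omitted at once is impossible, so 165 − 39 = 126.

126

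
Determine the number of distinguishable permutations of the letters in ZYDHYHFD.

5040

The 8 letters of ZYDHYHFD have repeats: D appearing twice, H appearing twice, and Y appearing twice.
So there are 8! / (2!·2!·2!) = 5040 distinguishable arrangements.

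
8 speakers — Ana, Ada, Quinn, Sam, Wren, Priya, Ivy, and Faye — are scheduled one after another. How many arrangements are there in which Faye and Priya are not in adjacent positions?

30240

There are 8! = 40320 arrangements in all. If Faye and Priya are adjacent, merging them into one block gives 2·(7)! = 10080 arrangements.
So 40320 − 10080 = 30240 arrangements keep them apart.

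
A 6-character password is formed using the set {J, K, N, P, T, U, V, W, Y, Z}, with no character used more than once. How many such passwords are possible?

With no repetition, fill the 6 characters in order: 10 choices, then 9, down to 5.
That product is 10 × 9 × 8 × 7 × 6 × 5 = 151200.

151200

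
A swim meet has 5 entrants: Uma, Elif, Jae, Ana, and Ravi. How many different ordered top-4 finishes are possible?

There are 5 choices for 1st place, 4 for 2nd, and so on down to 2 for position 4.
That gives 5 × 4 × 3 × 2 = 120.

120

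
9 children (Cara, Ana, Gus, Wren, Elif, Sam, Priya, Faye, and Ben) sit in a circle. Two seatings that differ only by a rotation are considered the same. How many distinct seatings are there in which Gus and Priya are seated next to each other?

Treat {Gus, Priya} as one unit (2 internal orders) and seat the resulting 8 units around the table: (7)! circular arrangements.
So 2 × (7)! = 2 × 5040 = 10080.

10080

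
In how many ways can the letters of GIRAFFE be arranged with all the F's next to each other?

Treat the 2 copies of F as a single block. The multiset to arrange is then {FF, A, E, G, I, R}, 6 items in all.
All 6 items are distinct, so there are (6)! = 720 arrangements.

720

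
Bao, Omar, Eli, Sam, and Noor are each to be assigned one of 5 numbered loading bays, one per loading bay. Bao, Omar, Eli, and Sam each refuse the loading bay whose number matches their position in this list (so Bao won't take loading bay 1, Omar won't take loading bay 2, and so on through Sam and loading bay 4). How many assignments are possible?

Let Aᵢ (for 1 ≤ i ≤ 4) be the placements that put person i in their forbidden loading bay. Any j of these fix j positions, leaving (5−j)! ways to fill the rest, and there are C(4,j) ways to pick which j.
By inclusion–exclusion, the number of valid placements is Σ_{j=0}^{4} (−1)^j C(4,j)·(5−j)!.
Computing: 120 − 96 + 36 − 8 + 1 = 53.

53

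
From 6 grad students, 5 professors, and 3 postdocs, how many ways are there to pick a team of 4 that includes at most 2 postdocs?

990

Split by how many postdocs are chosen (0 through 2).
Sum: C(3,0)·C(11,4) + C(3,1)·C(11,3) + C(3,2)·C(11,2) = 330 + 495 + 165 = 990.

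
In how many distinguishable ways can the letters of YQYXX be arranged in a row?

30

YQYXX has 5 letters with X appearing twice and Y appearing twice.
The number of distinct arrangements is 5!/(2!·2!) = 120/4 = 30.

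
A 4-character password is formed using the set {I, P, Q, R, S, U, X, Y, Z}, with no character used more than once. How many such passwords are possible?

3024

Choose and order 4 of the 9 symbols: the first character has 9 options, the next 8, then 7, 6.
9 × 8 × 7 × 6 = 3024.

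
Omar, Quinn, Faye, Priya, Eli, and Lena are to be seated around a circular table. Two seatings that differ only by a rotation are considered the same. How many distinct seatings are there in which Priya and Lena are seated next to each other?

Glue Priya and Lena into a block (2 internal orders). Seating 5 units around a circle gives (4)! arrangements.
So 2 × (4)! = 2 × 24 = 48.

48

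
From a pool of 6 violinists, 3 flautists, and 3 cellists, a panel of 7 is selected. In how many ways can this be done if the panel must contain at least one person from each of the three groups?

Unrestricted: C(12,7) = 792 ways to pick any 7 of the 12.
Selections missing a whole group: no violinists → C(6,7) = 0; no flautists → C(9,7) = 36; no cellists → C(9,7) = 36.
Add back selections omitting two groups (i.e. drawn from a single group): C(6,7) + C(3,7) + C(3,7) = 0.
By inclusion–exclusion: 792 − 72 + 0 = 720.

720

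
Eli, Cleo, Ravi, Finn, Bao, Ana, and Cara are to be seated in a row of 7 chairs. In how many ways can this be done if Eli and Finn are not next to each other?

3600

Of the 7! = 5040 arrangements, those with Eli and Finn adjacent number 2 × 6! = 1440 (treat the pair as a block with 2 internal orders).
Complementary counting: 5040 − 1440 = 3600.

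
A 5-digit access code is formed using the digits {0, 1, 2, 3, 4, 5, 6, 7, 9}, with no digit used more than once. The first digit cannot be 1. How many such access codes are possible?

13440

The first digit has 9−1 = 8 choices (anything except 1).
The remaining 4 digits are filled from the other 8 symbols without repetition: 8 × 7 × 6 × 5 = 1680.
Total: 8 × 1680 = 13440.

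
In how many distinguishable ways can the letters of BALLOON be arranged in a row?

1260

Letter multiplicities in BALLOON: A×1, B×1, L×2, N×1, O×2.
So there are 7! / (2!·2!) = 1260 distinguishable arrangements.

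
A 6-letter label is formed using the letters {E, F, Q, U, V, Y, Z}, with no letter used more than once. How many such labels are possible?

This is a permutation of 6 out of 7: P(7,6) = 7!/1!.
That product is 7 × 6 × 5 × 4 × 3 × 2 = 5040.

5040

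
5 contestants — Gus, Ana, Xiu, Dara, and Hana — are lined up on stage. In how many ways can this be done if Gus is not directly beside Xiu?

72

There are 5! = 120 arrangements in all. If Gus and Xiu are adjacent, merging them into one block gives 2·(4)! = 48 arrangements.
So 120 − 48 = 72 arrangements keep them apart.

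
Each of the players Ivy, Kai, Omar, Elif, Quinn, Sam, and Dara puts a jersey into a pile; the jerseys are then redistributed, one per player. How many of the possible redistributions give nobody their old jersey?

1854

Count assignments avoiding every fixed point. For any j of the 7 players fixed to their old jersey, the other 7−j can be arranged in (7−j)! ways.
By inclusion–exclusion this is Σ_{j=0}^{7} (−1)^j C(7,j)·(7−j)!.
Computing: 5040 − 5040 + 2520 − 840 + 210 − 42 + 7 − 1 = 1854.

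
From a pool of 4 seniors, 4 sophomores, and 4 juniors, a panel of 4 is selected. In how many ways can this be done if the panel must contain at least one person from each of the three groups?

288

With no constraint there are C(12,4) = 495 possible selections.
Subtract selections that omit an entire group: no seniors → C(8,4) = 70; no sophomores → C(8,4) = 70; no juniors → C(8,4) = 70.
Add back selections omitting two groups (i.e. drawn from a single group): C(4,4) + C(4,4) + C(4,4) = 3.
By inclusion–exclusion: 495 − 210 + 3 = 288.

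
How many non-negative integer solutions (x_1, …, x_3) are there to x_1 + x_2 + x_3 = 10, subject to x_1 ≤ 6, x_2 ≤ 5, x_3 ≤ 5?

By stars and bars, unrestricted non-negative solutions to x_1+…+x_3 = 10 number C(10+2,2) = 66.
Subtract solutions that violate a single cap (substitute x_i' = x_i − (cap_i+1)): x_1 ≥ 7 gives C(5,2) = 10; x_2 ≥ 6 gives C(6,2) = 15; x_3 ≥ 6 gives C(6,2) = 15. Together 40.
No two caps can be exceeded simultaneously, so the pair terms are all 0.
By inclusion–exclusion the count is 66 − 40 + 0 = 26.

26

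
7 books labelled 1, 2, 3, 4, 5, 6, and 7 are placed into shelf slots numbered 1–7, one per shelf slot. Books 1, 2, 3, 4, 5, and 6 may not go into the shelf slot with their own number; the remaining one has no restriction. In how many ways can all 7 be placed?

Let Aᵢ (for 1 ≤ i ≤ 6) be the placements that put book i in its forbidden shelf slot. Any j of these fix j positions, leaving (7−j)! ways to fill the rest, and there are C(6,j) ways to pick which j.
By inclusion–exclusion, the number of valid placements is Σ_{j=0}^{6} (−1)^j C(6,j)·(7−j)!.
Computing: 5040 − 4320 + 1800 − 480 + 90 − 12 + 1 = 2119.

2119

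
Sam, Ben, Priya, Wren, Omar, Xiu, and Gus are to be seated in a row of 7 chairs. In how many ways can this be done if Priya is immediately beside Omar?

1440

Treat {Priya, Omar} as a single unit. There are 6 units to order, and the pair itself can be ordered 2 ways.
That gives 2 × 6! = 2 × 720 = 1440.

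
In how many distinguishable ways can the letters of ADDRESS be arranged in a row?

The 7 letters of ADDRESS have repeats: D appearing twice and S appearing twice.
The number of distinct arrangements is 7!/(2!·2!) = 5040/4 = 1260.

1260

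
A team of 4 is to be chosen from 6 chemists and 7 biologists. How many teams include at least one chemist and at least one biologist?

665

Unrestricted: C(13,4) = 715 ways to pick any 4 of the 13.
Selections missing a whole group: no chemists → C(7,4) = 35; no biologists → C(6,4) = 15.
Both groups omitted at once is impossible, so 715 − 50 = 665.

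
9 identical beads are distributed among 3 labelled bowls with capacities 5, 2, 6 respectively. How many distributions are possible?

12

Without the upper bounds there are C(11,2) = 55 ways to split 9 among 3 bowls.
Subtract solutions that violate a single cap (substitute x_i' = x_i − (cap_i+1)): x_1 ≥ 6 gives C(5,2) = 10; x_2 ≥ 3 gives C(8,2) = 28; x_3 ≥ 7 gives C(4,2) = 6. Together 44.
Add back pairs where two caps are both exceeded: 1 + 0 + 0 = 1.
By inclusion–exclusion the count is 55 − 44 + 1 = 12.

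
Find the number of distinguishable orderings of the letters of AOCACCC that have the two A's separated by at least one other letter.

75

Total arrangements of AOCACCC: 7!/(4!·2!) = 105.
Arrangements with the A's together: treat AA as one letter, giving (6)!/(4!) = 30.
Hence 105 − 30 = 75.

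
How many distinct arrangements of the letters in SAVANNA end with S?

60

Fix S in the last position and arrange the remaining 6 letters.
Those 6 letters have A appearing 3 times and N appearing twice, giving (6)!/(3!·2!) = 60.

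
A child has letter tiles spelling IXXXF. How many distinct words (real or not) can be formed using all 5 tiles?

Letter multiplicities in IXXXF: F×1, I×1, X×3.
So there are 5! / (3!) = 20 distinguishable arrangements.

20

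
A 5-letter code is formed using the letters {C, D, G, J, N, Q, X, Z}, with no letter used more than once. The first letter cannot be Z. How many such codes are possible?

5880

The first letter has 8−1 = 7 choices (anything except Z).
The remaining 4 letters are filled from the other 7 symbols without repetition: 7 × 6 × 5 × 4 = 840.
Total: 7 × 840 = 5880.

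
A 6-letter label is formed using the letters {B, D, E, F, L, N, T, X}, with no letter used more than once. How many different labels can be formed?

This is a permutation of 6 out of 8: P(8,6) = 8!/2!.
8 × 7 × 6 × 5 × 4 × 3 = 20160.

20160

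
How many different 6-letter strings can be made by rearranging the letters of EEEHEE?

EEEHEE has 6 letters with E appearing 5 times.
So there are 6! / (5!) = 6 distinguishable arrangements.

6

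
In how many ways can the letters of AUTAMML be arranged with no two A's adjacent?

There are 7!/(2!·2!) = 1260 arrangements of AUTAMML in total.
Arrangements with the A's together: treat AA as one letter, giving (6)!/(2!) = 360.
Hence 1260 − 360 = 900.

900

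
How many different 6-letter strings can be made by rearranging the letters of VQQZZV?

90

Letter multiplicities in VQQZZV: Q×2, V×2, Z×2.
So there are 6! / (2!·2!·2!) = 90 distinguishable arrangements.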